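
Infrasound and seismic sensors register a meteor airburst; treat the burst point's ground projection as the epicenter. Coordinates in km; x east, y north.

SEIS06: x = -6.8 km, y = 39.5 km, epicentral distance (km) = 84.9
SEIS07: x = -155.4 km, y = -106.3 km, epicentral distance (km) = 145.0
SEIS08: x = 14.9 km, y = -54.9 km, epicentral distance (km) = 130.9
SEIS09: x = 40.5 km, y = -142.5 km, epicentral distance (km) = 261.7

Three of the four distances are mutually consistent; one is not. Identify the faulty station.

SEIS09

Solve using three stations at a time. Using SEIS06, SEIS07, SEIS08 (subtract circle equations pairwise → linear system) gives (x, y) ≈ (-90.2, 23.2).
Distances from that point to each station vs reported:
  SEIS06: calculated 84.9 vs reported 84.9 → residual 0.0 km
  SEIS07: calculated 145.0 vs reported 145.0 → residual 0.0 km
  SEIS08: calculated 130.9 vs reported 130.9 → residual 0.0 km
  SEIS09: calculated 211.0 vs reported 261.7 → residual 50.7 km
SEIS06, SEIS07, SEIS08 are mutually consistent (residuals ≈ 0); SEIS09 is off by 50.7 km.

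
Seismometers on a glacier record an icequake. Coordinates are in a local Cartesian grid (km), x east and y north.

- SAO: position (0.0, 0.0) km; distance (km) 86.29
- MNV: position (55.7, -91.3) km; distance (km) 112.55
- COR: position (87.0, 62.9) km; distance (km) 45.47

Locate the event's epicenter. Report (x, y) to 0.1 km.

Circle about each station: x² + y² = 86.29²; (x − 55.7)² + (y + 91.3)² = 112.55²; (x − 87.0)² + (y − 62.9)² = 45.47².
Subtracting pairs of circle equations eliminates x²+y² and gives linear equations (the radical axes):
111.4 x − 182.6 y = 6216.64
174.0 x + 125.8 y = 16903.85
Solving the 2×2 system: x ≈ 84.5, y ≈ 17.5 km.
Check against SAO (with the unrounded x, y): √(x²+y²) = 86.29 ≈ 86.29 km. ✓

84.5 km east, 17.5 km north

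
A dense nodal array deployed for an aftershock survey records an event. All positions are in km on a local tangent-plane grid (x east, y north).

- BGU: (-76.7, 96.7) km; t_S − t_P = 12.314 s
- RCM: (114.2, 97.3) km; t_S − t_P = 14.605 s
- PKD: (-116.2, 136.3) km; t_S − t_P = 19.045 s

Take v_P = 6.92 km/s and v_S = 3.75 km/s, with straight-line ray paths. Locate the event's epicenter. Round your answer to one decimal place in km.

Distance from S−P lag: d = Δt · v_P v_S / (v_P − v_S) = Δt · (6.92·3.75)/(6.92−3.75) ≈ 8.1861·Δt.
So d_BGU = 100.80, d_RCM = 119.56, d_PKD = 155.90 km.
Circle about each station: (x + 76.7)² + (y − 96.7)² = 100.80²; (x − 114.2)² + (y − 97.3)² = 119.56²; (x + 116.2)² + (y − 136.3)² = 155.90².
Subtracting the BGU equation from the RCM and PKD equations removes the quadratic terms:
381.8 x + 1.2 y = 3141.20
-79.0 x + 79.2 y = 2702.18
Solving the 2×2 system: x ≈ 8.1, y ≈ 42.2 km.

(8.1, 42.2)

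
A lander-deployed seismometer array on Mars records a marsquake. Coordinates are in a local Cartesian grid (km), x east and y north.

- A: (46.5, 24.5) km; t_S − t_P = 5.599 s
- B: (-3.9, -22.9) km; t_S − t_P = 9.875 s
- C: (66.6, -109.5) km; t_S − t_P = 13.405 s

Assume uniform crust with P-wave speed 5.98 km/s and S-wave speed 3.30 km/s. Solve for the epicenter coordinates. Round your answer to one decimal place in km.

x ≈ 67.8 km, y ≈ -10.8 km

Distance from S−P lag: d = Δt · v_P v_S / (v_P − v_S) = Δt · (5.98·3.30)/(5.98−3.30) ≈ 7.3634·Δt.
So d_A = 41.23, d_B = 72.71, d_C = 98.71 km.
Circle about each station: (x − 46.5)² + (y − 24.5)² = 41.23²; (x + 3.9)² + (y + 22.9)² = 72.71²; (x − 66.6)² + (y + 109.5)² = 98.71².
Subtracting the A equation from the B and C equations removes the quadratic terms:
-100.8 x − 94.8 y = -5809.71
40.2 x − 268.0 y = 5619.56
Solving the 2×2 system: x ≈ 67.8, y ≈ -10.8 km.
Check against A (with the unrounded x, y): √((x − 46.5)²+(y − 24.5)²) = 41.22 ≈ 41.23 km. ✓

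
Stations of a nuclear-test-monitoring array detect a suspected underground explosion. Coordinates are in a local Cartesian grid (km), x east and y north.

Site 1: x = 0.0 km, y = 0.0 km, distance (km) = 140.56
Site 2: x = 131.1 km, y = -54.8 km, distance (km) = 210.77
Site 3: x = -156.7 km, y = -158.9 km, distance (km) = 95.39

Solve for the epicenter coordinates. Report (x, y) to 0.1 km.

-68.4 km east, -122.8 km north

Circle about each station: x² + y² = 140.56²; (x − 131.1)² + (y + 54.8)² = 210.77²; (x + 156.7)² + (y + 158.9)² = 95.39².
Subtracting pairs of circle equations eliminates x²+y² and gives linear equations (the radical axes):
262.2 x − 109.6 y = -4476.63
-313.4 x − 317.8 y = 60461.96
Solving the 2×2 system: x ≈ -68.4, y ≈ -122.8 km.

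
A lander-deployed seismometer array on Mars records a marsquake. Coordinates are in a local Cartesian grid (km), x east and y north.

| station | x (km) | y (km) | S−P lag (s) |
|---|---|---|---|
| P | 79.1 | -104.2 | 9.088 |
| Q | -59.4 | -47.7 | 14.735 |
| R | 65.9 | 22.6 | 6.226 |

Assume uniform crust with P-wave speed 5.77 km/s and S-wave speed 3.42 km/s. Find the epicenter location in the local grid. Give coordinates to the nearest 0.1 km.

63.0 km east, -29.6 km north

Distance from S−P lag: d = Δt · v_P v_S / (v_P − v_S) = Δt · (5.77·3.42)/(5.77−3.42) ≈ 8.3972·Δt.
So d_P = 76.31, d_Q = 123.73, d_R = 52.28 km.
Circle about each station: (x − 79.1)² + (y + 104.2)² = 76.31²; (x + 59.4)² + (y + 47.7)² = 123.73²; (x − 65.9)² + (y − 22.6)² = 52.28².
Subtracting pairs of circle equations eliminates x²+y² and gives linear equations (the radical axes):
-277.0 x + 113.0 y = -20796.70
-26.4 x + 253.6 y = -9170.86
Solving the 2×2 system: x ≈ 63.0, y ≈ -29.6 km.
Check against P (with the unrounded x, y): √((x − 79.1)²+(y + 104.2)²) = 76.31 ≈ 76.31 km. ✓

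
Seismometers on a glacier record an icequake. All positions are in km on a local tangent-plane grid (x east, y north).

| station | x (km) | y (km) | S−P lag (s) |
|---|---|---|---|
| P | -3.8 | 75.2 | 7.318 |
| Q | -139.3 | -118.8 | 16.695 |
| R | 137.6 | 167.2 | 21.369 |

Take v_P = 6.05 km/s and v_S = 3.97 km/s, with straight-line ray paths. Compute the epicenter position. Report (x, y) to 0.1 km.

-87.9 km east, 67.0 km north

Distance from S−P lag: d = Δt · v_P v_S / (v_P − v_S) = Δt · (6.05·3.97)/(6.05−3.97) ≈ 11.5474·Δt.
So d_P = 84.50, d_Q = 192.78, d_R = 246.76 km.
Circle about each station: (x + 3.8)² + (y − 75.2)² = 84.50²; (x + 139.3)² + (y + 118.8)² = 192.78²; (x − 137.6)² + (y − 167.2)² = 246.76².
Subtracting pairs of circle equations eliminates x²+y² and gives linear equations (the radical axes):
-271.0 x − 388.0 y = -2175.43
282.8 x + 184.0 y = -12530.13
Solving the 2×2 system: x ≈ -87.9, y ≈ 67.0 km.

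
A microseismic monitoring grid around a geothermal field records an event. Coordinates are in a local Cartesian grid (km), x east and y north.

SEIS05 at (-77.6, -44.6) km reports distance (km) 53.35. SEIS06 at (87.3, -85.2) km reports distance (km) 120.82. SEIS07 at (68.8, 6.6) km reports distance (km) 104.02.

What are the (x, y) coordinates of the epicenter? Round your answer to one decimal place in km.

Circle about each station: (x + 77.6)² + (y + 44.6)² = 53.35²; (x − 87.3)² + (y + 85.2)² = 120.82²; (x − 68.8)² + (y − 6.6)² = 104.02².
Subtracting pairs of circle equations eliminates x²+y² and gives linear equations (the radical axes):
329.8 x − 81.2 y = -4881.84
292.8 x + 102.4 y = -11207.86
Solving the 2×2 system: x ≈ -24.5, y ≈ -39.4 km.

-24.5 km east, -39.4 km north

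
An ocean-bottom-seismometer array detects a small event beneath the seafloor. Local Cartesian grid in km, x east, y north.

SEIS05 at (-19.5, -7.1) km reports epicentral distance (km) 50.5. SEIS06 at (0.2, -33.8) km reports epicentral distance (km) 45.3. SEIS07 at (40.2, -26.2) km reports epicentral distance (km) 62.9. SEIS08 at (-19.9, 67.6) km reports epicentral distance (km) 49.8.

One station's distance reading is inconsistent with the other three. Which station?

Solve using three stations at a time. Using SEIS05, SEIS07, SEIS08 (subtract circle equations pairwise → linear system) gives (x, y) ≈ (13.8, 30.9).
Distances from that point to each station vs reported:
  SEIS05: calculated 50.5 vs reported 50.5 → residual 0.0 km
  SEIS06: calculated 66.1 vs reported 45.3 → residual 20.8 km
  SEIS07: calculated 62.9 vs reported 62.9 → residual 0.0 km
  SEIS08: calculated 49.8 vs reported 49.8 → residual 0.0 km
SEIS05, SEIS07, SEIS08 are mutually consistent (residuals ≈ 0); SEIS06 is off by 20.8 km.

SEIS06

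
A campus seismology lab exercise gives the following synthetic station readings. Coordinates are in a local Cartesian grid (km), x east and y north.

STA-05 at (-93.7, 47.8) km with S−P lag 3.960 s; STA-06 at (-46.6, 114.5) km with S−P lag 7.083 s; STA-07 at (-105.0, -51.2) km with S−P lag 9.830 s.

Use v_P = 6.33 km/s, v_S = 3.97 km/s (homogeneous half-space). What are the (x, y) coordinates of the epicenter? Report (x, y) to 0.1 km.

(-52.4, 39.3)

Distance from S−P lag: d = Δt · v_P v_S / (v_P − v_S) = Δt · (6.33·3.97)/(6.33−3.97) ≈ 10.6483·Δt.
So d_STA-05 = 42.17, d_STA-06 = 75.42, d_STA-07 = 104.67 km.
Circle about each station: (x + 93.7)² + (y − 47.8)² = 42.17²; (x + 46.6)² + (y − 114.5)² = 75.42²; (x + 105.0)² + (y + 51.2)² = 104.67².
Subtracting the STA-05 equation from the STA-06 and STA-07 equations removes the quadratic terms:
94.2 x + 133.4 y = 307.41
-22.6 x − 198.0 y = -6595.59
Solving the 2×2 system: x ≈ -52.4, y ≈ 39.3 km.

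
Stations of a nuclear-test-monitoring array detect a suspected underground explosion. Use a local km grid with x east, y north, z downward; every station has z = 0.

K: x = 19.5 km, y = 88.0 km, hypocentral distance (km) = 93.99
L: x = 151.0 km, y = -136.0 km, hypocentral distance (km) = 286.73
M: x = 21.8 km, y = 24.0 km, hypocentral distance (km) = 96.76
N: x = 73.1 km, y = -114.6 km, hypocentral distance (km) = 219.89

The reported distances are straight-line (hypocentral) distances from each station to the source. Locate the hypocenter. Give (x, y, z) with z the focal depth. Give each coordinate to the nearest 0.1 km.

(-55.1, 57.4, 48.3)

Each station gives a sphere (x−x_i)² + (y−y_i)² + z² = d_i² (stations at z=0).
Subtracting the K sphere from L and M: z² cancels, leaving linear equations in x and y:
263.0 x − 448.0 y = -40207.22
4.6 x − 128.0 y = -7601.39
Solving: x ≈ -55.093, y ≈ 57.406 km (keep extra digits for the depth step; rounded: -55.1, 57.4).
Then from the K sphere: z² = 93.99² − (x − 19.5)² − (y − 88.0)² with x = -55.093, y = 57.406, so z ≈ 48.312 ≈ 48.3 km.
Check against N (with the unrounded solution): distance 219.89 ≈ 219.89 km. ✓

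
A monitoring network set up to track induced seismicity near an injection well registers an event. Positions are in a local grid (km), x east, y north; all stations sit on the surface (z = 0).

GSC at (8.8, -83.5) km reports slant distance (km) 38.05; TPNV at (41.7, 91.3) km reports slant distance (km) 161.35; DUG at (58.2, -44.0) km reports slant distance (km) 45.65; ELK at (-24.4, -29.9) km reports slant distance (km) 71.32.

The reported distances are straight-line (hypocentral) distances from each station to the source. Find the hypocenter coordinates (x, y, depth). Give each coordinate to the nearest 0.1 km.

x ≈ 29.9 km, y ≈ -67.3 km, depth ≈ 27.2 km

Each station gives a sphere (x−x_i)² + (y−y_i)² + z² = d_i² (stations at z=0).
Subtracting the GSC sphere from TPNV and DUG: z² cancels, leaving linear equations in x and y:
65.8 x + 349.6 y = -21561.13
98.8 x + 79.0 y = -2362.57
Solving: x ≈ 29.901, y ≈ -67.302 km (keep extra digits for the depth step; rounded: 29.9, -67.3).
Then from the GSC sphere: z² = 38.05² − (x − 8.8)² − (y + 83.5)² with x = 29.901, y = -67.302, so z ≈ 27.206 ≈ 27.2 km.
Check against ELK (with the unrounded solution): distance 71.33 ≈ 71.32 km. ✓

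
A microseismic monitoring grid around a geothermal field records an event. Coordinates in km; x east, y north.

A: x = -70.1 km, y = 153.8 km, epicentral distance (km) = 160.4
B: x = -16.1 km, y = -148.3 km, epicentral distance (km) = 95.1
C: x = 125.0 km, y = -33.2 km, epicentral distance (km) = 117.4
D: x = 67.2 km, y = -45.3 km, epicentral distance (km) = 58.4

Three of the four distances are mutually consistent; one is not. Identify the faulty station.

Solve using three stations at a time. Using B, C, D (subtract circle equations pairwise → linear system) gives (x, y) ≈ (10.1, -56.9).
Distances from that point to each station vs reported:
  A: calculated 225.5 vs reported 160.4 → residual 65.1 km
  B: calculated 95.0 vs reported 95.1 → residual 0.1 km
  C: calculated 117.3 vs reported 117.4 → residual 0.1 km
  D: calculated 58.3 vs reported 58.4 → residual 0.1 km
B, C, D are mutually consistent (residuals ≈ 0); A is off by 65.1 km.

A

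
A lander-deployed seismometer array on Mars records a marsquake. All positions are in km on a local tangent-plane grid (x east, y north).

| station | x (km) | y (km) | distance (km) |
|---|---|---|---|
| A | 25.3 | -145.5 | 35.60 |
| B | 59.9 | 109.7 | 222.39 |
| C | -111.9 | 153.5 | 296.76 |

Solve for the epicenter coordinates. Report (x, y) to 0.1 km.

24.8 km east, -109.9 km north

Circle about each station: (x − 25.3)² + (y + 145.5)² = 35.60²; (x − 59.9)² + (y − 109.7)² = 222.39²; (x + 111.9)² + (y − 153.5)² = 296.76².
Subtracting pairs of circle equations eliminates x²+y² and gives linear equations (the radical axes):
69.2 x + 510.4 y = -54378.19
-274.4 x + 598.0 y = -72525.62
Solving the 2×2 system: x ≈ 24.8, y ≈ -109.9 km.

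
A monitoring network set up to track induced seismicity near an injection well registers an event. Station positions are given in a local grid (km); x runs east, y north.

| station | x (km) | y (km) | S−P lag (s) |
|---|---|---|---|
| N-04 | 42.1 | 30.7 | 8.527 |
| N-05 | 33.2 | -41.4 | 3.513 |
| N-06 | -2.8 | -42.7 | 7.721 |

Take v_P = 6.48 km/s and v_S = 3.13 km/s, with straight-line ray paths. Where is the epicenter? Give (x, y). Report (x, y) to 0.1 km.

Distance from S−P lag: d = Δt · v_P v_S / (v_P − v_S) = Δt · (6.48·3.13)/(6.48−3.13) ≈ 6.0544·Δt.
So d_N-04 = 51.63, d_N-05 = 21.27, d_N-06 = 46.75 km.
Circle about each station: (x − 42.1)² + (y − 30.7)² = 51.63²; (x − 33.2)² + (y + 41.4)² = 21.27²; (x + 2.8)² + (y + 42.7)² = 46.75².
Subtracting the N-04 equation from the N-05 and N-06 equations removes the quadratic terms:
-17.8 x − 144.2 y = 2314.54
-89.8 x − 146.8 y = -403.68
Solving the 2×2 system: x ≈ 38.5, y ≈ -20.8 km.

38.5 km east, -20.8 km north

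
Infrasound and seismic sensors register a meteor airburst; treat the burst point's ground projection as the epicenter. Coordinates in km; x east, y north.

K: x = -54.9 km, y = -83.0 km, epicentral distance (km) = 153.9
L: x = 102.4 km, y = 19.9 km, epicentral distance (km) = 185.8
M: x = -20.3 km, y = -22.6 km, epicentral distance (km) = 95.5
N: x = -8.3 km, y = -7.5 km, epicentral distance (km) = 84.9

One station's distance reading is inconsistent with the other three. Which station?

Solve using three stations at a time. Using K, M, N (subtract circle equations pairwise → linear system) gives (x, y) ≈ (-42.0, 70.3).
Distances from that point to each station vs reported:
  K: calculated 153.9 vs reported 153.9 → residual 0.0 km
  L: calculated 153.0 vs reported 185.8 → residual 32.8 km
  M: calculated 95.4 vs reported 95.5 → residual 0.1 km
  N: calculated 84.8 vs reported 84.9 → residual 0.1 km
K, M, N are mutually consistent (residuals ≈ 0); L is off by 32.8 km.

L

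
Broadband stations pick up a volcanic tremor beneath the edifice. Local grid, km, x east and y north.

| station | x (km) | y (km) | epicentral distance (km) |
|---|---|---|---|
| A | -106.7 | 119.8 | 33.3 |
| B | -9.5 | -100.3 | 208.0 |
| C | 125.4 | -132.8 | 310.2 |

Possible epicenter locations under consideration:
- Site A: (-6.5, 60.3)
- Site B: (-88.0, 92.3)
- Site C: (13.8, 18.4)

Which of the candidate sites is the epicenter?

For each candidate, compare |candidate − station| to the reported distance:
Site A: residuals A 83.2, B 47.4, C 76.4 → max 83.2 km
Site B: residuals A 0.0, B 0.0, C 0.0 → max 0.0 km
Site C: residuals A 124.2, B 87.0, C 122.3 → max 124.2 km
Only Site B has all residuals ≈ 0.

Site B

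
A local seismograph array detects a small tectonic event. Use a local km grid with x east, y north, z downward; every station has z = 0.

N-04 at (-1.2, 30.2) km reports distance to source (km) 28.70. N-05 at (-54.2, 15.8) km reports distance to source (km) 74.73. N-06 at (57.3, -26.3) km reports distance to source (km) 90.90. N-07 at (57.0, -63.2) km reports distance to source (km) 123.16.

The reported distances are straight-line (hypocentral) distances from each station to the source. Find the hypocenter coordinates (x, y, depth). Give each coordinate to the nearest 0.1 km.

(10.1, 49.2, 18.3)

Each station gives a sphere (x−x_i)² + (y−y_i)² + z² = d_i² (stations at z=0).
Subtracting the N-04 sphere from N-05 and N-06: z² cancels, leaving linear equations in x and y:
-106.0 x − 28.8 y = -2487.08
117.0 x − 113.0 y = -4377.62
Solving: x ≈ 10.097, y ≈ 49.194 km (keep extra digits for the depth step; rounded: 10.1, 49.2).
Then from the N-04 sphere: z² = 28.70² − (x + 1.2)² − (y − 30.2)² with x = 10.097, y = 49.194, so z ≈ 18.311 ≈ 18.3 km.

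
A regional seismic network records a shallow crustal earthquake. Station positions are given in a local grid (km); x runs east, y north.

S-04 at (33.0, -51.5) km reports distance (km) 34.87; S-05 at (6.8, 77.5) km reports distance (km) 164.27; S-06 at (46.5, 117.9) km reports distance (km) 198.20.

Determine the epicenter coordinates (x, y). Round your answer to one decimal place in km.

Circle about each station: (x − 33.0)² + (y + 51.5)² = 34.87²; (x − 6.8)² + (y − 77.5)² = 164.27²; (x − 46.5)² + (y − 117.9)² = 198.20².
Subtracting the S-04 equation from the S-05 and S-06 equations removes the quadratic terms:
-52.4 x + 258.0 y = -23457.48
27.0 x + 338.8 y = -25745.91
Solving the 2×2 system: x ≈ 52.8, y ≈ -80.2 km.

52.8 km east, -80.2 km north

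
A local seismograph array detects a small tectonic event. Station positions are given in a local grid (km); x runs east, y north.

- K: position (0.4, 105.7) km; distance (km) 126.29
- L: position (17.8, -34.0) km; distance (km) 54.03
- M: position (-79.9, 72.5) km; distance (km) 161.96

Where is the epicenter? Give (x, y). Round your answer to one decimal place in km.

62.8 km east, -4.1 km north

Circle about each station: (x − 0.4)² + (y − 105.7)² = 126.29²; (x − 17.8)² + (y + 34.0)² = 54.03²; (x + 79.9)² + (y − 72.5)² = 161.96².
Subtracting the K equation from the L and M equations removes the quadratic terms:
34.8 x − 279.4 y = 3330.11
-160.6 x − 66.4 y = -9814.27
Solving the 2×2 system: x ≈ 62.8, y ≈ -4.1 km.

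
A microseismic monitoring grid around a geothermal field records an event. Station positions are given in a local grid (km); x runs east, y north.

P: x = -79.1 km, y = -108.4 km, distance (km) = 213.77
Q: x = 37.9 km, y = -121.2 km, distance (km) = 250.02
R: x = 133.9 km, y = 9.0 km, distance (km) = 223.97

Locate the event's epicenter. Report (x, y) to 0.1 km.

Circle about each station: (x + 79.1)² + (y + 108.4)² = 213.77²; (x − 37.9)² + (y + 121.2)² = 250.02²; (x − 133.9)² + (y − 9.0)² = 223.97².
Subtracting pairs of circle equations eliminates x²+y² and gives linear equations (the radical axes):
234.0 x − 25.6 y = -18693.91
426.0 x + 234.8 y = -4462.11
Solving the 2×2 system: x ≈ -68.4, y ≈ 105.1 km.

x ≈ -68.4 km, y ≈ 105.1 km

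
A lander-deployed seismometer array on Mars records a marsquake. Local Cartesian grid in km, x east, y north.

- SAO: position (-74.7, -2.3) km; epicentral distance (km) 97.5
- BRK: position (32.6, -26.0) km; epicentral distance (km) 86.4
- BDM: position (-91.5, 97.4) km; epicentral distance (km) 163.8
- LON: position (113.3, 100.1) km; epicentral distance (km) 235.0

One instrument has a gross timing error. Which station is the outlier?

BDM

Solve using three stations at a time. Using SAO, BRK, LON (subtract circle equations pairwise → linear system) gives (x, y) ≈ (-27.8, -87.8).
Distances from that point to each station vs reported:
  SAO: calculated 97.5 vs reported 97.5 → residual 0.0 km
  BRK: calculated 86.5 vs reported 86.4 → residual 0.1 km
  BDM: calculated 195.9 vs reported 163.8 → residual 32.1 km
  LON: calculated 235.0 vs reported 235.0 → residual 0.0 km
SAO, BRK, LON are mutually consistent (residuals ≈ 0); BDM is off by 32.1 km.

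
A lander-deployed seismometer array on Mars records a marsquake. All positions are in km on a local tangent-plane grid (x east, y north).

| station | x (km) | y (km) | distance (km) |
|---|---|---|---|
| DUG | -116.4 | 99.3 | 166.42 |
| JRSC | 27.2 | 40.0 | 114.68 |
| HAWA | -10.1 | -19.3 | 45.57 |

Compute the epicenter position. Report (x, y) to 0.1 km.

-43.5 km east, -50.3 km north

Circle about each station: (x + 116.4)² + (y − 99.3)² = 166.42²; (x − 27.2)² + (y − 40.0)² = 114.68²; (x + 10.1)² + (y + 19.3)² = 45.57².
Subtracting pairs of circle equations eliminates x²+y² and gives linear equations (the radical axes):
287.2 x − 118.6 y = -6525.50
212.6 x − 237.2 y = 2684.04
Solving the 2×2 system: x ≈ -43.5, y ≈ -50.3 km.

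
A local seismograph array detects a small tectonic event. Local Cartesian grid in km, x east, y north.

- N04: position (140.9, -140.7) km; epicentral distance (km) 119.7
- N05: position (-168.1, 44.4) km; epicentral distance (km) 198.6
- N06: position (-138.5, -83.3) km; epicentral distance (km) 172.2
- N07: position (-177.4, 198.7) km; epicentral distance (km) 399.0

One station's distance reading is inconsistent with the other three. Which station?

Solve using three stations at a time. Using N04, N06, N07 (subtract circle equations pairwise → linear system) gives (x, y) ≈ (21.4, -147.3).
Distances from that point to each station vs reported:
  N04: calculated 119.7 vs reported 119.7 → residual 0.0 km
  N05: calculated 269.5 vs reported 198.6 → residual 70.9 km
  N06: calculated 172.2 vs reported 172.2 → residual 0.0 km
  N07: calculated 399.0 vs reported 399.0 → residual 0.0 km
N04, N06, N07 are mutually consistent (residuals ≈ 0); N05 is off by 70.9 km.

N05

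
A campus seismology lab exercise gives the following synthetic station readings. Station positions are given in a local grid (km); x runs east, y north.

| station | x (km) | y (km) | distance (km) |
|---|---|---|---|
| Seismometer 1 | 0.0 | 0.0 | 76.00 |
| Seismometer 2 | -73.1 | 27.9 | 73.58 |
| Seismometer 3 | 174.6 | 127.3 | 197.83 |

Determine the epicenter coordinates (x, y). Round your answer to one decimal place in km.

-16.0 km east, 74.3 km north

Circle about each station: x² + y² = 76.00²; (x + 73.1)² + (y − 27.9)² = 73.58²; (x − 174.6)² + (y − 127.3)² = 197.83².
Subtracting the Seismometer 1 equation from the Seismometer 2 and Seismometer 3 equations removes the quadratic terms:
-146.2 x + 55.8 y = 6484.00
349.2 x + 254.6 y = 13329.74
Solving the 2×2 system: x ≈ -16.0, y ≈ 74.3 km.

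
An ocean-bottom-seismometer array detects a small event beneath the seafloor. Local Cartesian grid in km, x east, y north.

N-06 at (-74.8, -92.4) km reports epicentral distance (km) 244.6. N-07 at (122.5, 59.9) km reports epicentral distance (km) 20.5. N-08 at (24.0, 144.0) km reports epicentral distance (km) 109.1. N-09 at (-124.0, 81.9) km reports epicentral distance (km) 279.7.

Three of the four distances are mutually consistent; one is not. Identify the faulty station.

Solve using three stations at a time. Using N-06, N-07, N-08 (subtract circle equations pairwise → linear system) gives (x, y) ≈ (106.1, 72.2).
Distances from that point to each station vs reported:
  N-06: calculated 244.6 vs reported 244.6 → residual 0.0 km
  N-07: calculated 20.5 vs reported 20.5 → residual 0.0 km
  N-08: calculated 109.1 vs reported 109.1 → residual 0.0 km
  N-09: calculated 230.3 vs reported 279.7 → residual 49.4 km
N-06, N-07, N-08 are mutually consistent (residuals ≈ 0); N-09 is off by 49.4 km.

N-09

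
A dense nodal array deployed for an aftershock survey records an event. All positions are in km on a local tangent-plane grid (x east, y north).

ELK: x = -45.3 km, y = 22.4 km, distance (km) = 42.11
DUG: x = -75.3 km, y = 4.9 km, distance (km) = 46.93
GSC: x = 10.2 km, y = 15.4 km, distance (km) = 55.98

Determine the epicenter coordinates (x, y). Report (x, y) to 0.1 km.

Circle about each station: (x + 45.3)² + (y − 22.4)² = 42.11²; (x + 75.3)² + (y − 4.9)² = 46.93²; (x − 10.2)² + (y − 15.4)² = 55.98².
Subtracting pairs of circle equations eliminates x²+y² and gives linear equations (the radical axes):
-60.0 x − 35.0 y = 2711.08
111.0 x − 14.0 y = -3573.16
Solving the 2×2 system: x ≈ -34.5, y ≈ -18.3 km.

-34.5 km east, -18.3 km north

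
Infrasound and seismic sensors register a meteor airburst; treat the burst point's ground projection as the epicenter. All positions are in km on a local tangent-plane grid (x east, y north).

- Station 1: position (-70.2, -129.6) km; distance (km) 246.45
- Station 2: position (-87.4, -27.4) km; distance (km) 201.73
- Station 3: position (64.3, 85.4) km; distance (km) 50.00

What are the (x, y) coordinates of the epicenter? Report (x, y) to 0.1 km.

Circle about each station: (x + 70.2)² + (y + 129.6)² = 246.45²; (x + 87.4)² + (y + 27.4)² = 201.73²; (x − 64.3)² + (y − 85.4)² = 50.00².
Subtracting pairs of circle equations eliminates x²+y² and gives linear equations (the radical axes):
-34.4 x + 204.4 y = 6707.93
269.0 x + 430.0 y = 47941.05
Solving the 2×2 system: x ≈ 99.1, y ≈ 49.5 km.

x ≈ 99.1 km, y ≈ 49.5 km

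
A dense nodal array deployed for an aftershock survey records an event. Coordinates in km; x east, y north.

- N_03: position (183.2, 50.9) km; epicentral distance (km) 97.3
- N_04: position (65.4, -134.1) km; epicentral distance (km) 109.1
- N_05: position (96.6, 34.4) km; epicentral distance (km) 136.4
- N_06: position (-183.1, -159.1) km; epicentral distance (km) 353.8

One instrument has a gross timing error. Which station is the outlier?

N_03

Solve using three stations at a time. Using N_04, N_05, N_06 (subtract circle equations pairwise → linear system) gives (x, y) ≈ (162.9, -84.9).
Distances from that point to each station vs reported:
  N_03: calculated 137.3 vs reported 97.3 → residual 40.0 km
  N_04: calculated 109.2 vs reported 109.1 → residual 0.1 km
  N_05: calculated 136.5 vs reported 136.4 → residual 0.1 km
  N_06: calculated 353.8 vs reported 353.8 → residual 0.0 km
N_04, N_05, N_06 are mutually consistent (residuals ≈ 0); N_03 is off by 40.0 km.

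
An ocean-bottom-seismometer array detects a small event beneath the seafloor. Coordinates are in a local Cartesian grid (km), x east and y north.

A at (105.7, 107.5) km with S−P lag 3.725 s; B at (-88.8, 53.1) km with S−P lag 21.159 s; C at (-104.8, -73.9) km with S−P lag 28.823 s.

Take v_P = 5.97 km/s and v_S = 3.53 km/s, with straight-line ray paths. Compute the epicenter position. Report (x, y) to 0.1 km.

Distance from S−P lag: d = Δt · v_P v_S / (v_P − v_S) = Δt · (5.97·3.53)/(5.97−3.53) ≈ 8.6369·Δt.
So d_A = 32.17, d_B = 182.75, d_C = 248.94 km.
Circle about each station: (x − 105.7)² + (y − 107.5)² = 32.17²; (x + 88.8)² + (y − 53.1)² = 182.75²; (x + 104.8)² + (y + 73.9)² = 248.94².
Subtracting the A equation from the B and C equations removes the quadratic terms:
-389.0 x − 108.8 y = -44386.34
-421.0 x − 362.8 y = -67220.70
Solving the 2×2 system: x ≈ 92.2, y ≈ 78.3 km.
Check against A (with the unrounded x, y): √((x − 105.7)²+(y − 107.5)²) = 32.18 ≈ 32.17 km. ✓

92.2 km east, 78.3 km north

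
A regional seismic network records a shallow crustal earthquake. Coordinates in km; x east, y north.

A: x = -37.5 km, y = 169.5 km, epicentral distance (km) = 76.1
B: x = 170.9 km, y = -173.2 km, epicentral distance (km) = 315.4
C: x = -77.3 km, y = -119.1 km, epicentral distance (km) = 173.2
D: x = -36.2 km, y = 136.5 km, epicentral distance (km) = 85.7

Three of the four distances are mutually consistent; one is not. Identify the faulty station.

A

Solve using three stations at a time. Using B, C, D (subtract circle equations pairwise → linear system) gives (x, y) ≈ (-50.0, 51.9).
Distances from that point to each station vs reported:
  A: calculated 118.2 vs reported 76.1 → residual 42.1 km
  B: calculated 315.4 vs reported 315.4 → residual 0.0 km
  C: calculated 173.2 vs reported 173.2 → residual 0.0 km
  D: calculated 85.7 vs reported 85.7 → residual 0.0 km
B, C, D are mutually consistent (residuals ≈ 0); A is off by 42.1 km.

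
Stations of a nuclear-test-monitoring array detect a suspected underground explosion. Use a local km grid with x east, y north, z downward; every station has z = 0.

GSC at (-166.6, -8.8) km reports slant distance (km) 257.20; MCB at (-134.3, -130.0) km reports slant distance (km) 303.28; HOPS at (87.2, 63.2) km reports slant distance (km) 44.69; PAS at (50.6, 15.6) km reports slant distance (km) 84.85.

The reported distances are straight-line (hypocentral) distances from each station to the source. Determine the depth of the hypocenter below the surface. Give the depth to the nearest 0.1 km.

Each station gives a sphere (x−x_i)² + (y−y_i)² + z² = d_i² (stations at z=0).
Subtracting the GSC sphere from MCB and HOPS: z² cancels, leaving linear equations in x and y:
64.6 x − 242.4 y = -18723.43
507.6 x + 144.0 y = 47919.72
Solving: x ≈ 67.397, y ≈ 95.203 km (keep extra digits for the depth step; rounded: 67.4, 95.2).
Then from the GSC sphere: z² = 257.20² − (x + 166.6)² − (y + 8.8)² with x = 67.397, y = 95.203, so z ≈ 24.096 ≈ 24.1 km.
Check against PAS (with the unrounded solution): distance 84.85 ≈ 84.85 km. ✓

depth ≈ 24.1 km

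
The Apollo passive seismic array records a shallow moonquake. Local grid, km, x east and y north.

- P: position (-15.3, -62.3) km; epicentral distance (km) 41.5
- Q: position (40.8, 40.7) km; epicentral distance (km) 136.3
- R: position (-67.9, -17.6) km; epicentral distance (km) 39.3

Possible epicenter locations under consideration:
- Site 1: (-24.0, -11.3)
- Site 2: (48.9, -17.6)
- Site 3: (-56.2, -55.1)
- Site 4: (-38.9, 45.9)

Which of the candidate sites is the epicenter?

For each candidate, compare |candidate − station| to the reported distance:
Site 1: residuals P 10.2, Q 53.2, R 5.0 → max 53.2 km
Site 2: residuals P 36.7, Q 77.4, R 77.5 → max 77.5 km
Site 3: residuals P 0.0, Q 0.0, R 0.0 → max 0.0 km
Site 4: residuals P 69.2, Q 56.4, R 30.5 → max 69.2 km
Only Site 3 has all residuals ≈ 0.

Site 3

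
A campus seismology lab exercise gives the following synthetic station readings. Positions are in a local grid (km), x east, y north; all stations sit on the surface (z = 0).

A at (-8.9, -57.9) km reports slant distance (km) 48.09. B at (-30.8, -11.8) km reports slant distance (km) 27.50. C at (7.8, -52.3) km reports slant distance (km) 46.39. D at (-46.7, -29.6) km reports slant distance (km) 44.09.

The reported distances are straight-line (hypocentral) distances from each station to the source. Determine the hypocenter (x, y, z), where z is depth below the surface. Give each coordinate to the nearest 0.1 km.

Each station gives a sphere (x−x_i)² + (y−y_i)² + z² = d_i² (stations at z=0).
Subtracting the A sphere from B and C: z² cancels, leaving linear equations in x and y:
-43.8 x + 92.2 y = -787.34
33.4 x + 11.2 y = -474.87
Solving: x ≈ -9.794, y ≈ -13.192 km (keep extra digits for the depth step; rounded: -9.8, -13.2).
Then from the A sphere: z² = 48.09² − (x + 8.9)² − (y + 57.9)² with x = -9.794, y = -13.192, so z ≈ 17.693 ≈ 17.7 km.
Check against D (with the unrounded solution): distance 44.09 ≈ 44.09 km. ✓

(-9.8, -13.2, 17.7)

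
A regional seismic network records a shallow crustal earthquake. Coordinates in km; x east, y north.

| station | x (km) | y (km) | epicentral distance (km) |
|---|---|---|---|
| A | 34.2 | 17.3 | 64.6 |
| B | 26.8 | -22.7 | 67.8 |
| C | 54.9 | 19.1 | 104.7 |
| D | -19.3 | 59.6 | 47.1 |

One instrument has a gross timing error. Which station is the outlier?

Solve using three stations at a time. Using A, B, D (subtract circle equations pairwise → linear system) gives (x, y) ≈ (-30.3, 13.8).
Distances from that point to each station vs reported:
  A: calculated 64.6 vs reported 64.6 → residual 0.0 km
  B: calculated 67.8 vs reported 67.8 → residual 0.0 km
  C: calculated 85.3 vs reported 104.7 → residual 19.4 km
  D: calculated 47.1 vs reported 47.1 → residual 0.0 km
A, B, D are mutually consistent (residuals ≈ 0); C is off by 19.4 km.

C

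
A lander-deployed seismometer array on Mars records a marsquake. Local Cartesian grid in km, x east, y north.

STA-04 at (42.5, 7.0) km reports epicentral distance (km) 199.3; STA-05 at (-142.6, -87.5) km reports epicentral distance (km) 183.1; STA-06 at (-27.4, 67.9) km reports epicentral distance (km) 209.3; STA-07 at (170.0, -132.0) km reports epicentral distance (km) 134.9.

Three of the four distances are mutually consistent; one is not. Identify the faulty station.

Solve using three stations at a time. Using STA-05, STA-06, STA-07 (subtract circle equations pairwise → linear system) gives (x, y) ≈ (35.1, -131.9).
Distances from that point to each station vs reported:
  STA-04: calculated 139.1 vs reported 199.3 → residual 60.2 km
  STA-05: calculated 183.1 vs reported 183.1 → residual 0.0 km
  STA-06: calculated 209.3 vs reported 209.3 → residual 0.0 km
  STA-07: calculated 134.9 vs reported 134.9 → residual 0.0 km
STA-05, STA-06, STA-07 are mutually consistent (residuals ≈ 0); STA-04 is off by 60.2 km.

STA-04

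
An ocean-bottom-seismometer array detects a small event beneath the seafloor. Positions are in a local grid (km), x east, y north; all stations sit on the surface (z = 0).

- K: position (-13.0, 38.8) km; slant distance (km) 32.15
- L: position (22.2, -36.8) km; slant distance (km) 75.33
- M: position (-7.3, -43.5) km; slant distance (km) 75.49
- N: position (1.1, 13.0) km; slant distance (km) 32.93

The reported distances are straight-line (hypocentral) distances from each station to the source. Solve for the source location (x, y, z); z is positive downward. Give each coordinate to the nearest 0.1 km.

Each station gives a sphere (x−x_i)² + (y−y_i)² + z² = d_i² (stations at z=0).
Subtracting the K sphere from L and M: z² cancels, leaving linear equations in x and y:
70.4 x − 151.2 y = -4468.35
11.4 x − 164.6 y = -4394.02
Solving: x ≈ -7.209, y ≈ 26.196 km (keep extra digits for the depth step; rounded: -7.2, 26.2).
Then from the K sphere: z² = 32.15² − (x + 13.0)² − (y − 38.8)² with x = -7.209, y = 26.196, so z ≈ 29.004 ≈ 29.0 km.

x ≈ -7.2 km, y ≈ 26.2 km, depth ≈ 29.0 km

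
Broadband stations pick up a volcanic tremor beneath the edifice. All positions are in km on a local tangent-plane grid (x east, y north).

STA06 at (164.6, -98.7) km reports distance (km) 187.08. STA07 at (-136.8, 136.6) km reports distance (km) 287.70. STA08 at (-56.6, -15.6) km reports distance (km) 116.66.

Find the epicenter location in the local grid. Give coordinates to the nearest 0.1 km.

Circle about each station: (x − 164.6)² + (y + 98.7)² = 187.08²; (x + 136.8)² + (y − 136.6)² = 287.70²; (x + 56.6)² + (y + 15.6)² = 116.66².
Subtracting the STA06 equation from the STA07 and STA08 equations removes the quadratic terms:
-602.8 x + 470.6 y = -47233.41
-442.4 x + 166.2 y = -11998.56
Solving the 2×2 system: x ≈ -20.4, y ≈ -126.5 km.
Check against STA06 (with the unrounded x, y): √((x − 164.6)²+(y + 98.7)²) = 187.08 ≈ 187.08 km. ✓

x ≈ -20.4 km, y ≈ -126.5 km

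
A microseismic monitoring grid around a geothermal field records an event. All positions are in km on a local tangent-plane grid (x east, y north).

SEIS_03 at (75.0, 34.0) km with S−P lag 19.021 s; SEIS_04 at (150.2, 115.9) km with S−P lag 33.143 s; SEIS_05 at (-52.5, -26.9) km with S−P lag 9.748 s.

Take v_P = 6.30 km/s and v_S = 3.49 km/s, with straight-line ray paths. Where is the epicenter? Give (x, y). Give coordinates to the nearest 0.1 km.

(-8.5, -89.2)

Distance from S−P lag: d = Δt · v_P v_S / (v_P − v_S) = Δt · (6.30·3.49)/(6.30−3.49) ≈ 7.8246·Δt.
So d_SEIS_03 = 148.83, d_SEIS_04 = 259.33, d_SEIS_05 = 76.27 km.
Circle about each station: (x − 75.0)² + (y − 34.0)² = 148.83²; (x − 150.2)² + (y − 115.9)² = 259.33²; (x + 52.5)² + (y + 26.9)² = 76.27².
Subtracting the SEIS_03 equation from the SEIS_04 and SEIS_05 equations removes the quadratic terms:
150.4 x + 163.8 y = -15889.83
-255.0 x − 121.8 y = 13032.12
Solving the 2×2 system: x ≈ -8.5, y ≈ -89.2 km.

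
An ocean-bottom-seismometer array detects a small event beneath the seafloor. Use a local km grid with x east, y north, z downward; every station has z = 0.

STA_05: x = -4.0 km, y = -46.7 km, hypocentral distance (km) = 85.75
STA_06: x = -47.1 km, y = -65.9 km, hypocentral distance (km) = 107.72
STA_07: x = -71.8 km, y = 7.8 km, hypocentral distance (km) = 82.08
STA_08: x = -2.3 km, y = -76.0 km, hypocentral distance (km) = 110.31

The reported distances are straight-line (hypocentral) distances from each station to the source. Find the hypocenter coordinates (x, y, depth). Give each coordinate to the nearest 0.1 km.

(-10.4, 20.4, 53.0)

Each station gives a sphere (x−x_i)² + (y−y_i)² + z² = d_i² (stations at z=0).
Subtracting the STA_05 sphere from STA_06 and STA_07: z² cancels, leaving linear equations in x and y:
-86.2 x − 38.4 y = 113.79
-135.6 x + 109.0 y = 3635.13
Solving: x ≈ -10.408, y ≈ 20.401 km (keep extra digits for the depth step; rounded: -10.4, 20.4).
Then from the STA_05 sphere: z² = 85.75² − (x + 4.0)² − (y + 46.7)² with x = -10.408, y = 20.401, so z ≈ 53.004 ≈ 53.0 km.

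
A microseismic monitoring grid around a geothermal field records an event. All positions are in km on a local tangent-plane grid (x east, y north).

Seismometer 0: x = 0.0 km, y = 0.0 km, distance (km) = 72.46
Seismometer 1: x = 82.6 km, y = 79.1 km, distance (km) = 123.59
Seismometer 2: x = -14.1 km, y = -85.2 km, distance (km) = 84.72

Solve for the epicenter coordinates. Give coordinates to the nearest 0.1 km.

Circle about each station: x² + y² = 72.46²; (x − 82.6)² + (y − 79.1)² = 123.59²; (x + 14.1)² + (y + 85.2)² = 84.72².
Subtracting the Seismometer 0 equation from the Seismometer 1 and Seismometer 2 equations removes the quadratic terms:
165.2 x + 158.2 y = 3055.53
-28.2 x − 170.4 y = 5530.82
Solving the 2×2 system: x ≈ 58.9, y ≈ -42.2 km.

58.9 km east, -42.2 km north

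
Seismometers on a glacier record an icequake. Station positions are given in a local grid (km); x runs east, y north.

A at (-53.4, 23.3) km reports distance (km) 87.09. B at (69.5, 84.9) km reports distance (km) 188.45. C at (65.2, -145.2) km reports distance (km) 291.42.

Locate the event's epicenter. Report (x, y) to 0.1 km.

(-118.9, 80.7)

Circle about each station: (x + 53.4)² + (y − 23.3)² = 87.09²; (x − 69.5)² + (y − 84.9)² = 188.45²; (x − 65.2)² + (y + 145.2)² = 291.42².
Subtracting the A equation from the B and C equations removes the quadratic terms:
245.8 x + 123.2 y = -19284.92
237.2 x − 337.0 y = -55401.32
Solving the 2×2 system: x ≈ -118.9, y ≈ 80.7 km.
Check against A (with the unrounded x, y): √((x + 53.4)²+(y − 23.3)²) = 87.10 ≈ 87.09 km. ✓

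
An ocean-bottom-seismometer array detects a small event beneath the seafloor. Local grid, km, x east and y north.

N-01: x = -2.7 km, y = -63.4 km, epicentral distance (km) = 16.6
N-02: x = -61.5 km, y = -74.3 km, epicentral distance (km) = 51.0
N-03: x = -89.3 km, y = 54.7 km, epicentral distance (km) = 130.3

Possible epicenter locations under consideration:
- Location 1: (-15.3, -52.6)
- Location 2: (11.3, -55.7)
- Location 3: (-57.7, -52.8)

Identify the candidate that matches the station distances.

Location 1

For each candidate, compare |candidate − station| to the reported distance:
Location 1: residuals N-01 0.0, N-02 0.0, N-03 0.0 → max 0.0 km
Location 2: residuals N-01 0.6, N-02 24.1, N-03 19.1 → max 24.1 km
Location 3: residuals N-01 39.4, N-02 29.2, N-03 18.3 → max 39.4 km
Only Location 1 has all residuals ≈ 0.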